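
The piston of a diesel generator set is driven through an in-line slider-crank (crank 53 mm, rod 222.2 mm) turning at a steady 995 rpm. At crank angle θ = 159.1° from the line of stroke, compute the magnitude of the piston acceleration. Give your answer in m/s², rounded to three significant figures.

434

ω = 2π·995/60 = 104.2 rad/s
x(θ) = r cosθ + √(L² − r² sin²θ); with ω constant, a = ω²·d²x/dθ².
d²x/dθ² = −r cosθ − r²(cos2θ)/√u − r⁴ sin²2θ/(4u^{3/2}),  u = L² − r² sin²θ = 0.0490154 m².
Substituting r = 0.053 m, L = 0.2222 m, θ = 159.1°: d²x/dθ² = +0.039974 m.
a = ω²·d²x/dθ² = (104.2)²·(+0.039974) = +433.99 m/s²;  |a| = 433.99 m/s².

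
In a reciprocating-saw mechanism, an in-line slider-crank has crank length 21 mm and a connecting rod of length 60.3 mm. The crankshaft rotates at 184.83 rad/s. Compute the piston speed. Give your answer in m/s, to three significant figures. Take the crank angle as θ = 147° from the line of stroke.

ω = 184.8 rad/s
For an in-line slider-crank, x = r cosθ + √(L² − r² sin²θ), so v = −rω sinθ·[1 + r cosθ/√(L² − r² sin²θ)].
With r = 0.021 m, L = 0.0603 m, θ = 147°: √(L² − r² sin²θ) = 0.059205 m.
v = −0.021·184.8·0.54464·[1 + 0.021·-0.83867/0.059205] = -1.4851 m/s.
|v| = 1.4851 m/s.

1.49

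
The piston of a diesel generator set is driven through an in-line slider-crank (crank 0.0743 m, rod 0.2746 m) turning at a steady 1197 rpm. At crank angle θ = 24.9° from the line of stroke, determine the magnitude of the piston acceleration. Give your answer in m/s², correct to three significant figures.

1270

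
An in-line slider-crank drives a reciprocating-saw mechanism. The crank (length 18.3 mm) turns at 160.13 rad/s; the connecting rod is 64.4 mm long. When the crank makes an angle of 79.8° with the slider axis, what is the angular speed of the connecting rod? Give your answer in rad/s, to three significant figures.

ω = 160.1 rad/s
The rod makes angle φ with the slider axis where L sinφ = r sinθ; differentiating, L cosφ·φ̇ = r ω cosθ.
L cosφ = √(L² − r² sin²θ) = 0.06183 m.
|ω_rod| = r ω |cosθ| / √(L² − r² sin²θ) = 0.0183·160.1·0.17708/0.06183 = 8.3928 rad/s.

8.39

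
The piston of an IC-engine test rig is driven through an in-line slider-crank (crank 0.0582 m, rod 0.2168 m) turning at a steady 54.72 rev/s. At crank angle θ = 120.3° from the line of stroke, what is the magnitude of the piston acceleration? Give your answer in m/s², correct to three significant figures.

4380

ω = 2π·54.7 = 343.8 rad/s
x(θ) = r cosθ + √(L² − r² sin²θ); with ω constant, a = ω²·d²x/dθ².
d²x/dθ² = −r cosθ − r²(cos2θ)/√u − r⁴ sin²2θ/(4u^{3/2}),  u = L² − r² sin²θ = 0.0444772 m².
Substituting r = 0.0582 m, L = 0.2168 m, θ = 120.3°: d²x/dθ² = +0.037016 m.
a = ω²·d²x/dθ² = (343.8)²·(+0.037016) = +4375.6 m/s²;  |a| = 4375.6 m/s².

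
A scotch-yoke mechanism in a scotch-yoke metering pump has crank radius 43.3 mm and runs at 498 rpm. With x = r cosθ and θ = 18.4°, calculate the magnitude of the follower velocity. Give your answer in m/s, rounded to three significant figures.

0.713

ω = 52.15 rad/s (from 498 rpm).
x = r cosθ ⇒ ẋ = −rω sinθ.
|v| = rω|sinθ| = 0.0433·52.15·|sin 18.4°| = 0.71277 m/s.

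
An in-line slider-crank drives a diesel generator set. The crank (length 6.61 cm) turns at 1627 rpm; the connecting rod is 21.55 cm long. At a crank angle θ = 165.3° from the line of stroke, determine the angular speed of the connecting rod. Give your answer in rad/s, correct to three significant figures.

50.7

ω = 170.4 rad/s (converted from 1627 rpm).
The rod makes angle φ with the slider axis where L sinφ = r sinθ; differentiating, L cosφ·φ̇ = r ω cosθ.
L cosφ = √(L² − r² sin²θ) = 0.21485 m.
|ω_rod| = r ω |cosθ| / √(L² − r² sin²θ) = 0.0661·170.4·0.96727/0.21485 = 50.703 rad/s.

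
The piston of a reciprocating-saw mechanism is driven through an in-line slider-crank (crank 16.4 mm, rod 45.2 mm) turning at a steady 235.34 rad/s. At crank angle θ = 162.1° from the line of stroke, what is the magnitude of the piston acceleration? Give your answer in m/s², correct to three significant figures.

ω = 235.3 rad/s
x(θ) = r cosθ + √(L² − r² sin²θ); with ω constant, a = ω²·d²x/dθ².
d²x/dθ² = −r cosθ − r²(cos2θ)/√u − r⁴ sin²2θ/(4u^{3/2}),  u = L² − r² sin²θ = 0.00201763 m².
Substituting r = 0.0164 m, L = 0.0452 m, θ = 162.1°: d²x/dθ² = +0.010681 m.
a = ω²·d²x/dθ² = (235.3)²·(+0.010681) = +591.59 m/s²;  |a| = 591.59 m/s².

592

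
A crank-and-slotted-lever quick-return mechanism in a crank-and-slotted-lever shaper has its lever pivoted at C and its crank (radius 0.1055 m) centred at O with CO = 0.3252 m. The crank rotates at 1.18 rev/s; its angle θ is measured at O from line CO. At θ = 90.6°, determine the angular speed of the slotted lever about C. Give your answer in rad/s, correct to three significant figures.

ω = 7.414 rad/s (from 1.18 rev/s).
Crank pin A relative to C: A = (d + r cosθ, r sinθ); lever angle φ = atan2(r sinθ, d + r cosθ).
Differentiating tanφ: φ̇ = rω(d cosθ + r)/(d² + r² + 2dr cosθ).
d² + r² + 2dr cosθ = |CA|² = 0.116167 m²;  d cosθ + r = +0.10209 m.
|ω_lever| = |0.1055·7.414·+0.10209| / 0.116167 = 0.68744 rad/s.

0.687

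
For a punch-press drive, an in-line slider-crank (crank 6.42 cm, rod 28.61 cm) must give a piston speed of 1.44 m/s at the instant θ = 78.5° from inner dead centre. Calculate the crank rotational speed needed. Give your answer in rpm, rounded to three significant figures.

209

For an in-line slider-crank, |v_piston| = rω|sinθ|·[1 + r cosθ/√(L² − r² sin²θ)].
With r = 0.0642 m, L = 0.2861 m, θ = 78.5°: the bracketed kinematic factor |dx/dθ| = 0.065796 m.
ω = v/|dx/dθ| = 1.44/0.065796 = 21.886 rad/s.
N = 60ω/(2π) = 208.99 rpm.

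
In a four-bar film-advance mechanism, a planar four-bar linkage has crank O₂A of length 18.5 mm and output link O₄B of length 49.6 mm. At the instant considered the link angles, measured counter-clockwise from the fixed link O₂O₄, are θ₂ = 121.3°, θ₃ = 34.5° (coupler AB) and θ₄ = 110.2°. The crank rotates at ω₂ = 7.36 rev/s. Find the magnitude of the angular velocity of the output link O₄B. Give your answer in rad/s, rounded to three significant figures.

ω₂ = 46.24 rad/s (from 7.36 rev/s).
Differentiating the loop-closure r₂e^{iθ₂}+r₃e^{iθ₃}=r₁+r₄e^{iθ₄} gives r₂ω₂e^{iθ₂}+r₃ω₃e^{iθ₃}=r₄ω₄e^{iθ₄}.
Eliminating the other unknown: ω₄ = r₂ω₂ sin(θ₂−θ₃) / [r₄ sin(θ₄−θ₃)].
Numerator sine = +0.99844; denominator sine = +0.96902.
Result = 0.0185·46.24·(+0.99844) / (0.0496·(+0.96902)) = +17.772 rad/s; magnitude 17.772 rad/s.

17.8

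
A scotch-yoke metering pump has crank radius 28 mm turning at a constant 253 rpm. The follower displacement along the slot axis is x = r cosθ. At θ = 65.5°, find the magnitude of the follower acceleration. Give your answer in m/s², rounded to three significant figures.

8.15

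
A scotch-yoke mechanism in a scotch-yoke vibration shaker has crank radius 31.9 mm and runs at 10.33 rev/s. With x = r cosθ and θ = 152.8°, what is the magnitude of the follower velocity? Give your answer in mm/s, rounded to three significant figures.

ω = 64.91 rad/s (from 10.33 rev/s).
x = r cosθ ⇒ ẋ = −rω sinθ.
|v| = rω|sinθ| = 0.0319·64.91·|sin 152.8°| = 0.94641 m/s = 946.41 mm/s.

946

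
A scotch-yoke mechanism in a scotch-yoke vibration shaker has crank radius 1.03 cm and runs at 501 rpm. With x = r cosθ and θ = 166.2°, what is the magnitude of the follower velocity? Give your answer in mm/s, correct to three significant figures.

ω = 52.46 rad/s (from 501 rpm).
x = r cosθ ⇒ ẋ = −rω sinθ.
|v| = rω|sinθ| = 0.0103·52.46·|sin 166.2°| = 0.1289 m/s = 128.9 mm/s.

129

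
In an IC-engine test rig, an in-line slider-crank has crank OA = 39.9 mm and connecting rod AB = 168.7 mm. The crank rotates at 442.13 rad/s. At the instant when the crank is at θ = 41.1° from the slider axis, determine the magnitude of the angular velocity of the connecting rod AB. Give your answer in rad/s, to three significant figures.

79.8

ω = 442.1 rad/s
The rod makes angle φ with the slider axis where L sinφ = r sinθ; differentiating, L cosφ·φ̇ = r ω cosθ.
L cosφ = √(L² − r² sin²θ) = 0.16665 m.
|ω_rod| = r ω |cosθ| / √(L² − r² sin²θ) = 0.0399·442.1·0.75356/0.16665 = 79.77 rad/s.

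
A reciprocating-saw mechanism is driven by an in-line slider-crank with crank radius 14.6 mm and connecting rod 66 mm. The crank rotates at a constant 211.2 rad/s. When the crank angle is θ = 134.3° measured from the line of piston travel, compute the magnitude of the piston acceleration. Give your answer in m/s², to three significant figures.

457

ω = 211.2 rad/s
x(θ) = r cosθ + √(L² − r² sin²θ); with ω constant, a = ω²·d²x/dθ².
d²x/dθ² = −r cosθ − r²(cos2θ)/√u − r⁴ sin²2θ/(4u^{3/2}),  u = L² − r² sin²θ = 0.00424682 m².
Substituting r = 0.0146 m, L = 0.066 m, θ = 134.3°: d²x/dθ² = +0.010236 m.
a = ω²·d²x/dθ² = (211.2)²·(+0.010236) = +456.57 m/s²;  |a| = 456.57 m/s².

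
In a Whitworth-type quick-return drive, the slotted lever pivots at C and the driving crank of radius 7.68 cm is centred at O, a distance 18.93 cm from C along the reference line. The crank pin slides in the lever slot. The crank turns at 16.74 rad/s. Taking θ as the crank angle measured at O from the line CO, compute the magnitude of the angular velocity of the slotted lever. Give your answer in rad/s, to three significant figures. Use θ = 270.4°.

2.39

ω = 16.74 rad/s
Crank pin A relative to C: A = (d + r cosθ, r sinθ); lever angle φ = atan2(r sinθ, d + r cosθ).
Differentiating tanφ: φ̇ = rω(d cosθ + r)/(d² + r² + 2dr cosθ).
d² + r² + 2dr cosθ = |CA|² = 0.0419357 m²;  d cosθ + r = +0.078122 m.
|ω_lever| = |0.0768·16.74·+0.078122| / 0.0419357 = 2.395 rad/s.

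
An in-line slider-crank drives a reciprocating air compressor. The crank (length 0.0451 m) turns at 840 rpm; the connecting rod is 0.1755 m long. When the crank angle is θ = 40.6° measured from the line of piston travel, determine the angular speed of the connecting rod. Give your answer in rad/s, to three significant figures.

ω = 87.96 rad/s (converted from 840 rpm).
The rod makes angle φ with the slider axis where L sinφ = r sinθ; differentiating, L cosφ·φ̇ = r ω cosθ.
L cosφ = √(L² − r² sin²θ) = 0.17303 m.
|ω_rod| = r ω |cosθ| / √(L² − r² sin²θ) = 0.0451·87.96·0.75927/0.17303 = 17.409 rad/s.

17.4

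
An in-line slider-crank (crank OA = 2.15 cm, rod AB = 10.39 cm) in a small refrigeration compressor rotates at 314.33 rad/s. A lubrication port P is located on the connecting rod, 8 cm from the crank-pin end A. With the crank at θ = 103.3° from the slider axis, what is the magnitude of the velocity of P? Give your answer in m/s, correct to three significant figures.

6.34

ω = 314.3 rad/s.  Crank-pin speed |V_A| = rω = 6.7581 m/s, perpendicular to OA.
Rod angle: sinφ = −(r/L) sinθ ⇒ φ = -11.618°; ω_rod = −rω cosθ/√(L²−r²sin²θ) = +15.276 rad/s.
V_P = V_A + ω_rod × AP, with AP = 0.08 m along the rod.
Components: V_Px = −rω sinθ − a·ω_rod·sinφ = -6.3307 m/s;  V_Py = rω cosθ + a·ω_rod·cosφ = -0.35763 m/s.
|V_P| = √(V_Px² + V_Py²) = 6.3408 m/s.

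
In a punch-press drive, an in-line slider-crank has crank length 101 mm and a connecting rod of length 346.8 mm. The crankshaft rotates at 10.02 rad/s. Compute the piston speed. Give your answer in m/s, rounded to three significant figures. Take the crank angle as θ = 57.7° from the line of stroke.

0.993

ω = 10.02 rad/s
For an in-line slider-crank, x = r cosθ + √(L² − r² sin²θ), so v = −rω sinθ·[1 + r cosθ/√(L² − r² sin²θ)].
With r = 0.101 m, L = 0.3468 m, θ = 57.7°: √(L² − r² sin²θ) = 0.33613 m.
v = −0.101·10.02·0.84526·[1 + 0.101·0.53435/0.33613] = -0.99277 m/s.
|v| = 0.99277 m/s.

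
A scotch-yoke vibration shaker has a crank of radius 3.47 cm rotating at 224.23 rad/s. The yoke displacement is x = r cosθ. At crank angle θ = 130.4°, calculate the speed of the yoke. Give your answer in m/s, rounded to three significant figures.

ω = 224.2 rad/s
x = r cosθ ⇒ ẋ = −rω sinθ.
|v| = rω|sinθ| = 0.0347·224.2·|sin 130.4°| = 5.9254 m/s.

5.93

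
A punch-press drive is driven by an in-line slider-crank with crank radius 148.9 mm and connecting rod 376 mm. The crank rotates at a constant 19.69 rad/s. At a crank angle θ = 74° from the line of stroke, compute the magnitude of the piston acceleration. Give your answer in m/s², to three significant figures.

ω = 19.69 rad/s
x(θ) = r cosθ + √(L² − r² sin²θ); with ω constant, a = ω²·d²x/dθ².
d²x/dθ² = −r cosθ − r²(cos2θ)/√u − r⁴ sin²2θ/(4u^{3/2}),  u = L² − r² sin²θ = 0.120889 m².
Substituting r = 0.1489 m, L = 0.376 m, θ = 74°: d²x/dθ² = +0.012214 m.
a = ω²·d²x/dθ² = (19.69)²·(+0.012214) = +4.7353 m/s²;  |a| = 4.7353 m/s².

4.74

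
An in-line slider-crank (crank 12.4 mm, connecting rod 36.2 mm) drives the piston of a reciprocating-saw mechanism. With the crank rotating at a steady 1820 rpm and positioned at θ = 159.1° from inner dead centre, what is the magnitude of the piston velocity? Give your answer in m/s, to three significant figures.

0.571

ω = 2π·1820/60 = 190.6 rad/s
For an in-line slider-crank, x = r cosθ + √(L² − r² sin²θ), so v = −rω sinθ·[1 + r cosθ/√(L² − r² sin²θ)].
With r = 0.0124 m, L = 0.0362 m, θ = 159.1°: √(L² − r² sin²θ) = 0.035929 m.
v = −0.0124·190.6·0.35674·[1 + 0.0124·-0.93420/0.035929] = -0.57126 m/s.
|v| = 0.57126 m/s.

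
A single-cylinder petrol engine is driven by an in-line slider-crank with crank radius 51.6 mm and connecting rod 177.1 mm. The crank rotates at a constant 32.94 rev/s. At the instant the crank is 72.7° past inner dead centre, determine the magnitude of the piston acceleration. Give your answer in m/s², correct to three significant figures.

110

ω = 2π·32.9 = 207 rad/s
x(θ) = r cosθ + √(L² − r² sin²θ); with ω constant, a = ω²·d²x/dθ².
d²x/dθ² = −r cosθ − r²(cos2θ)/√u − r⁴ sin²2θ/(4u^{3/2}),  u = L² − r² sin²θ = 0.0289373 m².
Substituting r = 0.0516 m, L = 0.1771 m, θ = 72.7°: d²x/dθ² = -0.0025769 m.
a = ω²·d²x/dθ² = (207)²·(-0.0025769) = -110.38 m/s²;  |a| = 110.38 m/s².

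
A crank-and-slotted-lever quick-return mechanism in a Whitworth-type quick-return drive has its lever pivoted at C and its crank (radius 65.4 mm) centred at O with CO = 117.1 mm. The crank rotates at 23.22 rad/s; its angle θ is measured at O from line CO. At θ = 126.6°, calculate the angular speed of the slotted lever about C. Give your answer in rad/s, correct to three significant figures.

0.757

ω = 23.22 rad/s
Crank pin A relative to C: A = (d + r cosθ, r sinθ); lever angle φ = atan2(r sinθ, d + r cosθ).
Differentiating tanφ: φ̇ = rω(d cosθ + r)/(d² + r² + 2dr cosθ).
d² + r² + 2dr cosθ = |CA|² = 0.00885738 m²;  d cosθ + r = -0.0044179 m.
|ω_lever| = |0.0654·23.22·-0.0044179| / 0.00885738 = 0.75745 rad/s.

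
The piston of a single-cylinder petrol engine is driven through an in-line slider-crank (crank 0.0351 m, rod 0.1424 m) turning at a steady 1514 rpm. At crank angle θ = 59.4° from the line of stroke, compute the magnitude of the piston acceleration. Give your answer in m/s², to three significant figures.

ω = 2π·1514/60 = 158.5 rad/s
x(θ) = r cosθ + √(L² − r² sin²θ); with ω constant, a = ω²·d²x/dθ².
d²x/dθ² = −r cosθ − r²(cos2θ)/√u − r⁴ sin²2θ/(4u^{3/2}),  u = L² − r² sin²θ = 0.019365 m².
Substituting r = 0.0351 m, L = 0.1424 m, θ = 59.4°: d²x/dθ² = -0.01371 m.
a = ω²·d²x/dθ² = (158.5)²·(-0.01371) = -344.63 m/s²;  |a| = 344.63 m/s².

345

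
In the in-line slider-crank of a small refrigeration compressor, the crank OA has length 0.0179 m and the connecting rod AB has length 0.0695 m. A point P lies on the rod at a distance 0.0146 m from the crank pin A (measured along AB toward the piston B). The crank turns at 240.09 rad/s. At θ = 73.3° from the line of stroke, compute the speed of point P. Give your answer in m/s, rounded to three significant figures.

4.29

ω = 240.1 rad/s.  Crank-pin speed |V_A| = rω = 4.2976 m/s, perpendicular to OA.
Rod angle: sinφ = −(r/L) sinθ ⇒ φ = -14.282°; ω_rod = −rω cosθ/√(L²−r²sin²θ) = -18.336 rad/s.
V_P = V_A + ω_rod × AP, with AP = 0.0146 m along the rod.
Components: V_Px = −rω sinθ − a·ω_rod·sinφ = -4.1824 m/s;  V_Py = rω cosθ + a·ω_rod·cosφ = +0.97553 m/s.
|V_P| = √(V_Px² + V_Py²) = 4.2947 m/s.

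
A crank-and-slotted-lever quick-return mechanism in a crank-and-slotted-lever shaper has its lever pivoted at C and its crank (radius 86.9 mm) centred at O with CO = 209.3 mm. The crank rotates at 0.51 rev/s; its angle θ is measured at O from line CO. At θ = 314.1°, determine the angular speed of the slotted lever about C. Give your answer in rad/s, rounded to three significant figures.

ω = 3.204 rad/s (from 0.51 rev/s).
Crank pin A relative to C: A = (d + r cosθ, r sinθ); lever angle φ = atan2(r sinθ, d + r cosθ).
Differentiating tanφ: φ̇ = rω(d cosθ + r)/(d² + r² + 2dr cosθ).
d² + r² + 2dr cosθ = |CA|² = 0.0766729 m²;  d cosθ + r = +0.23255 m.
|ω_lever| = |0.0869·3.204·+0.23255| / 0.0766729 = 0.8446 rad/s.

0.845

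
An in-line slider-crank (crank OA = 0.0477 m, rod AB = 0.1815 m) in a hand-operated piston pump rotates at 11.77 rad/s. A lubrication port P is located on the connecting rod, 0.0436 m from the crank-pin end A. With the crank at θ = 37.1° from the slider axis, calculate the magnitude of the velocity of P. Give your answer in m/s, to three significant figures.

ω = 11.77 rad/s.  Crank-pin speed |V_A| = rω = 0.56143 m/s, perpendicular to OA.
Rod angle: sinφ = −(r/L) sinθ ⇒ φ = -9.122°; ω_rod = −rω cosθ/√(L²−r²sin²θ) = -2.4987 rad/s.
V_P = V_A + ω_rod × AP, with AP = 0.0436 m along the rod.
Components: V_Px = −rω sinθ − a·ω_rod·sinφ = -0.35593 m/s;  V_Py = rω cosθ + a·ω_rod·cosφ = +0.34022 m/s.
|V_P| = √(V_Px² + V_Py²) = 0.49238 m/s.

0.492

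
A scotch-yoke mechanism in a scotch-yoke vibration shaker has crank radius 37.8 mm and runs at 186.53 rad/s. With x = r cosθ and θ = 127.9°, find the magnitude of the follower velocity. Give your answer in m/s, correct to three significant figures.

5.56

ω = 186.5 rad/s
x = r cosθ ⇒ ẋ = −rω sinθ.
|v| = rω|sinθ| = 0.0378·186.5·|sin 127.9°| = 5.5637 m/s.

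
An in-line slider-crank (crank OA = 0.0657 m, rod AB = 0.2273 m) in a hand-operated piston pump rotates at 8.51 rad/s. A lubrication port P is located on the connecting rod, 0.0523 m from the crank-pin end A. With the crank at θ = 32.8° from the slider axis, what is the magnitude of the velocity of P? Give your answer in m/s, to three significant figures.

0.483

ω = 8.51 rad/s.  Crank-pin speed |V_A| = rω = 0.55911 m/s, perpendicular to OA.
Rod angle: sinφ = −(r/L) sinθ ⇒ φ = -9.008°; ω_rod = −rω cosθ/√(L²−r²sin²θ) = -2.0934 rad/s.
V_P = V_A + ω_rod × AP, with AP = 0.0523 m along the rod.
Components: V_Px = −rω sinθ − a·ω_rod·sinφ = -0.32002 m/s;  V_Py = rω cosθ + a·ω_rod·cosφ = +0.36183 m/s.
|V_P| = √(V_Px² + V_Py²) = 0.48304 m/s.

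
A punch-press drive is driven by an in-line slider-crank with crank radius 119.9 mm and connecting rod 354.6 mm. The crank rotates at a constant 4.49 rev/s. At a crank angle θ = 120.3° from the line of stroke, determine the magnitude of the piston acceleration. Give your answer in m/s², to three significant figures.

63.9

ω = 2π·4.49 = 28.21 rad/s
x(θ) = r cosθ + √(L² − r² sin²θ); with ω constant, a = ω²·d²x/dθ².
d²x/dθ² = −r cosθ − r²(cos2θ)/√u − r⁴ sin²2θ/(4u^{3/2}),  u = L² − r² sin²θ = 0.115025 m².
Substituting r = 0.1199 m, L = 0.3546 m, θ = 120.3°: d²x/dθ² = +0.080296 m.
a = ω²·d²x/dθ² = (28.21)²·(+0.080296) = +63.907 m/s²;  |a| = 63.907 m/s².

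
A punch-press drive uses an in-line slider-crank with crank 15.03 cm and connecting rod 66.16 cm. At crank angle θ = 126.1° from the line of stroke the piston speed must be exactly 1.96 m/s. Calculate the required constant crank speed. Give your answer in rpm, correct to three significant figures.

For an in-line slider-crank, |v_piston| = rω|sinθ|·[1 + r cosθ/√(L² − r² sin²θ)].
With r = 0.1503 m, L = 0.6616 m, θ = 126.1°: the bracketed kinematic factor |dx/dθ| = 0.1049 m.
ω = v/|dx/dθ| = 1.96/0.1049 = 18.684 rad/s.
N = 60ω/(2π) = 178.42 rpm.

178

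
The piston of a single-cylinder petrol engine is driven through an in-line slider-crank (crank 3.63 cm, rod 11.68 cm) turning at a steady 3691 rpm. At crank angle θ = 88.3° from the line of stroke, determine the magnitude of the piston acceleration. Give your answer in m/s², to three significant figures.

1610

ω = 2π·3691/60 = 386.5 rad/s
x(θ) = r cosθ + √(L² − r² sin²θ); with ω constant, a = ω²·d²x/dθ².
d²x/dθ² = −r cosθ − r²(cos2θ)/√u − r⁴ sin²2θ/(4u^{3/2}),  u = L² − r² sin²θ = 0.0123257 m².
Substituting r = 0.0363 m, L = 0.1168 m, θ = 88.3°: d²x/dθ² = +0.01077 m.
a = ω²·d²x/dθ² = (386.5)²·(+0.01077) = +1609 m/s²;  |a| = 1609 m/s².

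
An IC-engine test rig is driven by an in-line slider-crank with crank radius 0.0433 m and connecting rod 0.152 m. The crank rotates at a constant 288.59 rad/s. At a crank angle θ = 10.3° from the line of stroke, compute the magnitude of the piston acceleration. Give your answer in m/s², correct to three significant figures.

ω = 288.6 rad/s
x(θ) = r cosθ + √(L² − r² sin²θ); with ω constant, a = ω²·d²x/dθ².
d²x/dθ² = −r cosθ − r²(cos2θ)/√u − r⁴ sin²2θ/(4u^{3/2}),  u = L² − r² sin²θ = 0.0230441 m².
Substituting r = 0.0433 m, L = 0.152 m, θ = 10.3°: d²x/dθ² = -0.054194 m.
a = ω²·d²x/dθ² = (288.6)²·(-0.054194) = -4513.5 m/s²;  |a| = 4513.5 m/s².

4510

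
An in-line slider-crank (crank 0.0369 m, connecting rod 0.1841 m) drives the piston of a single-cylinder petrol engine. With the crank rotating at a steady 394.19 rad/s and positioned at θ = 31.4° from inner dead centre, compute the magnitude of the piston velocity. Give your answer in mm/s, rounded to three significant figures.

ω = 394.2 rad/s
For an in-line slider-crank, x = r cosθ + √(L² − r² sin²θ), so v = −rω sinθ·[1 + r cosθ/√(L² − r² sin²θ)].
With r = 0.0369 m, L = 0.1841 m, θ = 31.4°: √(L² − r² sin²θ) = 0.18309 m.
v = −0.0369·394.2·0.52101·[1 + 0.0369·0.85355/0.18309] = -8.8821 m/s.
|v| = 8.8821 m/s = 8882.1 mm/s.

8880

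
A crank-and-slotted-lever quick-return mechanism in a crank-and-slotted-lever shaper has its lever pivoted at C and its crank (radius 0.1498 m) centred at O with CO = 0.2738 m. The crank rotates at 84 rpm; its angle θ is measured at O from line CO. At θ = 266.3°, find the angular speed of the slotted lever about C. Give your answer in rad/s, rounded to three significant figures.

ω = 8.796 rad/s (from 84 rpm).
Crank pin A relative to C: A = (d + r cosθ, r sinθ); lever angle φ = atan2(r sinθ, d + r cosθ).
Differentiating tanφ: φ̇ = rω(d cosθ + r)/(d² + r² + 2dr cosθ).
d² + r² + 2dr cosθ = |CA|² = 0.0921129 m²;  d cosθ + r = +0.13213 m.
|ω_lever| = |0.1498·8.796·+0.13213| / 0.0921129 = 1.8902 rad/s.

1.89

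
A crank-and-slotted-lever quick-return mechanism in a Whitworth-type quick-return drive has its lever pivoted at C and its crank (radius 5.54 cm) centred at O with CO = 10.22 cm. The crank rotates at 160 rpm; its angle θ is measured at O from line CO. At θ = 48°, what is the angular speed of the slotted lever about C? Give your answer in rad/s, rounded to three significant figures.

ω = 16.76 rad/s (from 160 rpm).
Crank pin A relative to C: A = (d + r cosθ, r sinθ); lever angle φ = atan2(r sinθ, d + r cosθ).
Differentiating tanφ: φ̇ = rω(d cosθ + r)/(d² + r² + 2dr cosθ).
d² + r² + 2dr cosθ = |CA|² = 0.0210911 m²;  d cosθ + r = +0.12379 m.
|ω_lever| = |0.0554·16.76·+0.12379| / 0.0210911 = 5.4479 rad/s.

5.45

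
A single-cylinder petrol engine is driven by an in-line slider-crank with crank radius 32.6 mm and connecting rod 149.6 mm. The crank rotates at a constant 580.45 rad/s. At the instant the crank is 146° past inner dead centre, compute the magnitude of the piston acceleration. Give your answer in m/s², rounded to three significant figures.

ω = 580.5 rad/s
x(θ) = r cosθ + √(L² − r² sin²θ); with ω constant, a = ω²·d²x/dθ².
d²x/dθ² = −r cosθ − r²(cos2θ)/√u − r⁴ sin²2θ/(4u^{3/2}),  u = L² − r² sin²θ = 0.0220478 m².
Substituting r = 0.0326 m, L = 0.1496 m, θ = 146°: d²x/dθ² = +0.024271 m.
a = ω²·d²x/dθ² = (580.5)²·(+0.024271) = +8177.5 m/s²;  |a| = 8177.5 m/s².

8180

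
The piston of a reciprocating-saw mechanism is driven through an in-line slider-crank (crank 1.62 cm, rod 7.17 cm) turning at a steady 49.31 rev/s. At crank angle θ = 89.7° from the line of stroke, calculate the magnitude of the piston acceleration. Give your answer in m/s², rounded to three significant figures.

353

ω = 2π·49.3 = 309.8 rad/s
x(θ) = r cosθ + √(L² − r² sin²θ); with ω constant, a = ω²·d²x/dθ².
d²x/dθ² = −r cosθ − r²(cos2θ)/√u − r⁴ sin²2θ/(4u^{3/2}),  u = L² − r² sin²θ = 0.00487846 m².
Substituting r = 0.0162 m, L = 0.0717 m, θ = 89.7°: d²x/dθ² = +0.0036724 m.
a = ω²·d²x/dθ² = (309.8)²·(+0.0036724) = +352.51 m/s²;  |a| = 352.51 m/s².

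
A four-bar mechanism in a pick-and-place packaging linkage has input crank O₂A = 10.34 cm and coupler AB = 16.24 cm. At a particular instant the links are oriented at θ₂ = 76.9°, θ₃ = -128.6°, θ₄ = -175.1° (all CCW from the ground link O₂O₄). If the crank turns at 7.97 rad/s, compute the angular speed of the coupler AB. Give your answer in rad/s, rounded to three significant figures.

6.65

ω₂ = 7.97 rad/s
Differentiating the loop-closure r₂e^{iθ₂}+r₃e^{iθ₃}=r₁+r₄e^{iθ₄} gives r₂ω₂e^{iθ₂}+r₃ω₃e^{iθ₃}=r₄ω₄e^{iθ₄}.
Eliminating the other unknown: ω₃ = r₂ω₂ sin(θ₄−θ₂) / [r₃ sin(θ₃−θ₄)].
Numerator sine = +0.95106; denominator sine = +0.72537.
Result = 0.1034·7.97·(+0.95106) / (0.1624·(+0.72537)) = +6.6533 rad/s; magnitude 6.6533 rad/s.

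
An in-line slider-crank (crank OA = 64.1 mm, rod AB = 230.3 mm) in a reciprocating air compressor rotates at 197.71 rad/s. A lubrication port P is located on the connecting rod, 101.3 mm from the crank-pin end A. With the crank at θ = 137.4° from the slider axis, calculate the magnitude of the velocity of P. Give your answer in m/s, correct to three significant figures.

9.38

ω = 197.7 rad/s.  Crank-pin speed |V_A| = rω = 12.673 m/s, perpendicular to OA.
Rod angle: sinφ = −(r/L) sinθ ⇒ φ = -10.859°; ω_rod = −rω cosθ/√(L²−r²sin²θ) = +41.245 rad/s.
V_P = V_A + ω_rod × AP, with AP = 0.1013 m along the rod.
Components: V_Px = −rω sinθ − a·ω_rod·sinφ = -7.791 m/s;  V_Py = rω cosθ + a·ω_rod·cosφ = -5.2254 m/s.
|V_P| = √(V_Px² + V_Py²) = 9.3811 m/s.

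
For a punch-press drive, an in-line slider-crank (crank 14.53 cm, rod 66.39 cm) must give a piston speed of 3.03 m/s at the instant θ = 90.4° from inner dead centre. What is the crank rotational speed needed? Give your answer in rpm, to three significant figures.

For an in-line slider-crank, |v_piston| = rω|sinθ|·[1 + r cosθ/√(L² − r² sin²θ)].
With r = 0.1453 m, L = 0.6639 m, θ = 90.4°: the bracketed kinematic factor |dx/dθ| = 0.14507 m.
ω = v/|dx/dθ| = 3.03/0.14507 = 20.887 rad/s.
N = 60ω/(2π) = 199.45 rpm.

199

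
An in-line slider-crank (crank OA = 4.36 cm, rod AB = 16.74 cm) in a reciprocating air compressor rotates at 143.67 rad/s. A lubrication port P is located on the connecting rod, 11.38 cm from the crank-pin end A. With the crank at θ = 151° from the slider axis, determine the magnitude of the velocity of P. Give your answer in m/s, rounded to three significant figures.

3.11

ω = 143.7 rad/s.  Crank-pin speed |V_A| = rω = 6.264 m/s, perpendicular to OA.
Rod angle: sinφ = −(r/L) sinθ ⇒ φ = -7.254°; ω_rod = −rω cosθ/√(L²−r²sin²θ) = +32.992 rad/s.
V_P = V_A + ω_rod × AP, with AP = 0.1138 m along the rod.
Components: V_Px = −rω sinθ − a·ω_rod·sinφ = -2.5628 m/s;  V_Py = rω cosθ + a·ω_rod·cosφ = -1.7542 m/s.
|V_P| = √(V_Px² + V_Py²) = 3.1056 m/s.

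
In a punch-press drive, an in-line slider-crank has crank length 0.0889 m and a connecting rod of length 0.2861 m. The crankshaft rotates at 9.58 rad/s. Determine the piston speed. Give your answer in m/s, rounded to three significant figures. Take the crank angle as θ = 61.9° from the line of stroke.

ω = 9.58 rad/s
For an in-line slider-crank, x = r cosθ + √(L² − r² sin²θ), so v = −rω sinθ·[1 + r cosθ/√(L² − r² sin²θ)].
With r = 0.0889 m, L = 0.2861 m, θ = 61.9°: √(L² − r² sin²θ) = 0.27514 m.
v = −0.0889·9.58·0.88213·[1 + 0.0889·0.47101/0.27514] = -0.86561 m/s.
|v| = 0.86561 m/s.

0.866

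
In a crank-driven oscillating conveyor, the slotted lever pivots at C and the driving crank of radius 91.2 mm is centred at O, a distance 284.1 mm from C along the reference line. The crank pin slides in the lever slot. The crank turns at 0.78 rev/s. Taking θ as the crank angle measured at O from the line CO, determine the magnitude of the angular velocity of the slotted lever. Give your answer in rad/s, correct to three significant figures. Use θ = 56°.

ω = 4.901 rad/s (from 0.78 rev/s).
Crank pin A relative to C: A = (d + r cosθ, r sinθ); lever angle φ = atan2(r sinθ, d + r cosθ).
Differentiating tanφ: φ̇ = rω(d cosθ + r)/(d² + r² + 2dr cosθ).
d² + r² + 2dr cosθ = |CA|² = 0.118008 m²;  d cosθ + r = +0.25007 m.
|ω_lever| = |0.0912·4.901·+0.25007| / 0.118008 = 0.94714 rad/s.

0.947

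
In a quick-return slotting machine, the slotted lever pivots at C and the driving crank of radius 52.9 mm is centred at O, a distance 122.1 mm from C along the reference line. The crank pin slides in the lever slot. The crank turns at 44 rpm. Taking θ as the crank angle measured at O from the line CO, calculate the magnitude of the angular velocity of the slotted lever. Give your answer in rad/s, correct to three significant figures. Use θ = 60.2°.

ω = 4.608 rad/s (from 44 rpm).
Crank pin A relative to C: A = (d + r cosθ, r sinθ); lever angle φ = atan2(r sinθ, d + r cosθ).
Differentiating tanφ: φ̇ = rω(d cosθ + r)/(d² + r² + 2dr cosθ).
d² + r² + 2dr cosθ = |CA|² = 0.0241268 m²;  d cosθ + r = +0.11358 m.
|ω_lever| = |0.0529·4.608·+0.11358| / 0.0241268 = 1.1475 rad/s.

1.15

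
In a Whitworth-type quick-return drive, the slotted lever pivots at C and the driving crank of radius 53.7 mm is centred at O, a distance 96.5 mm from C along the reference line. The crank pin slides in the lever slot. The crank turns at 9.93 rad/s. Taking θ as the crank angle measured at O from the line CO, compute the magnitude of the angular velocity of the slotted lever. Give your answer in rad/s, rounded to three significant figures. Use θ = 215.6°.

3.50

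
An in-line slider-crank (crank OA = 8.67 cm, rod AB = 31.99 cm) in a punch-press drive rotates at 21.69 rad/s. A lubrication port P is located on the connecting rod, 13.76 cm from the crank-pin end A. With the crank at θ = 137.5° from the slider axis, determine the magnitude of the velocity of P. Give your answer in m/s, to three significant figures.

ω = 21.69 rad/s.  Crank-pin speed |V_A| = rω = 1.8805 m/s, perpendicular to OA.
Rod angle: sinφ = −(r/L) sinθ ⇒ φ = -10.550°; ω_rod = −rω cosθ/√(L²−r²sin²θ) = +4.4086 rad/s.
V_P = V_A + ω_rod × AP, with AP = 0.1376 m along the rod.
Components: V_Px = −rω sinθ − a·ω_rod·sinφ = -1.1594 m/s;  V_Py = rω cosθ + a·ω_rod·cosφ = -0.7901 m/s.
|V_P| = √(V_Px² + V_Py²) = 1.403 m/s.

1.40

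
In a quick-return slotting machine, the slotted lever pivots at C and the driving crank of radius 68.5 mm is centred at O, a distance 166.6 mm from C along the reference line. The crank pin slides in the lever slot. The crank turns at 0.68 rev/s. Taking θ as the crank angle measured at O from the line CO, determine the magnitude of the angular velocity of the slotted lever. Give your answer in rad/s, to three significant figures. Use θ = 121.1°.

0.249

ω = 4.273 rad/s (from 0.68 rev/s).
Crank pin A relative to C: A = (d + r cosθ, r sinθ); lever angle φ = atan2(r sinθ, d + r cosθ).
Differentiating tanφ: φ̇ = rω(d cosθ + r)/(d² + r² + 2dr cosθ).
d² + r² + 2dr cosθ = |CA|² = 0.0206583 m²;  d cosθ + r = -0.017554 m.
|ω_lever| = |0.0685·4.273·-0.017554| / 0.0206583 = 0.2487 rad/s.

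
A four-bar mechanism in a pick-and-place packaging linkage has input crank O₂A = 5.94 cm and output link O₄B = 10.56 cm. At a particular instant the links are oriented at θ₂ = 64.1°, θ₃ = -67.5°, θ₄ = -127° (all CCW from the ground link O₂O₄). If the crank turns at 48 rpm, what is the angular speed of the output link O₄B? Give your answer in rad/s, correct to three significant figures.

2.45

ω₂ = 5.027 rad/s (from 48 rpm).
Differentiating the loop-closure r₂e^{iθ₂}+r₃e^{iθ₃}=r₁+r₄e^{iθ₄} gives r₂ω₂e^{iθ₂}+r₃ω₃e^{iθ₃}=r₄ω₄e^{iθ₄}.
Eliminating the other unknown: ω₄ = r₂ω₂ sin(θ₂−θ₃) / [r₄ sin(θ₄−θ₃)].
Numerator sine = +0.74780; denominator sine = -0.86163.
Result = 0.0594·5.027·(+0.74780) / (0.1056·(-0.86163)) = -2.4539 rad/s; magnitude 2.4539 rad/s.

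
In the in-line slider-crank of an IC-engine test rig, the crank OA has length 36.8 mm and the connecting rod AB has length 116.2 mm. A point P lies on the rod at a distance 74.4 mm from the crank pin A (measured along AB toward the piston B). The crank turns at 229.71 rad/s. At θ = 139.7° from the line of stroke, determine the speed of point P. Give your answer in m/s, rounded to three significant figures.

5.15

ω = 229.7 rad/s.  Crank-pin speed |V_A| = rω = 8.4533 m/s, perpendicular to OA.
Rod angle: sinφ = −(r/L) sinθ ⇒ φ = -11.820°; ω_rod = −rω cosθ/√(L²−r²sin²θ) = +56.685 rad/s.
V_P = V_A + ω_rod × AP, with AP = 0.0744 m along the rod.
Components: V_Px = −rω sinθ − a·ω_rod·sinφ = -4.6037 m/s;  V_Py = rω cosθ + a·ω_rod·cosφ = -2.3192 m/s.
|V_P| = √(V_Px² + V_Py²) = 5.1548 m/s.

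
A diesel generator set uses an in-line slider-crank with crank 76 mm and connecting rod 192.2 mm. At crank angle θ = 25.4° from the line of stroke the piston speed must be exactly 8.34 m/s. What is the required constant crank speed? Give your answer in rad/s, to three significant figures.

For an in-line slider-crank, |v_piston| = rω|sinθ|·[1 + r cosθ/√(L² − r² sin²θ)].
With r = 0.076 m, L = 0.1922 m, θ = 25.4°: the bracketed kinematic factor |dx/dθ| = 0.044415 m.
ω = v/|dx/dθ| = 8.34/0.044415 = 187.78 rad/s.

188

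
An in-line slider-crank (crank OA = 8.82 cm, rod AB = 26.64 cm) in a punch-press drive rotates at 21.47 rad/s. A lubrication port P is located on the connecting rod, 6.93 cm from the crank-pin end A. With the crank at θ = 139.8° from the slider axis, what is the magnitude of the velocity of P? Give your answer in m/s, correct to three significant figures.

1.56

ω = 21.47 rad/s.  Crank-pin speed |V_A| = rω = 1.8937 m/s, perpendicular to OA.
Rod angle: sinφ = −(r/L) sinθ ⇒ φ = -12.339°; ω_rod = −rω cosθ/√(L²−r²sin²θ) = +5.5577 rad/s.
V_P = V_A + ω_rod × AP, with AP = 0.0693 m along the rod.
Components: V_Px = −rω sinθ − a·ω_rod·sinφ = -1.14 m/s;  V_Py = rω cosθ + a·ω_rod·cosφ = -1.0701 m/s.
|V_P| = √(V_Px² + V_Py²) = 1.5635 m/s.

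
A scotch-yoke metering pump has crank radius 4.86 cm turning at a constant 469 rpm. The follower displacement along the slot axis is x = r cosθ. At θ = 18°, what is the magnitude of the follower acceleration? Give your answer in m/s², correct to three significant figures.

111

ω = 49.11 rad/s (from 469 rpm).
x = r cosθ ⇒ ẍ = −rω² cosθ (ω constant).
|a| = rω²|cosθ| = 0.0486·(49.11)²·|cos 18°| = 111.49 m/s².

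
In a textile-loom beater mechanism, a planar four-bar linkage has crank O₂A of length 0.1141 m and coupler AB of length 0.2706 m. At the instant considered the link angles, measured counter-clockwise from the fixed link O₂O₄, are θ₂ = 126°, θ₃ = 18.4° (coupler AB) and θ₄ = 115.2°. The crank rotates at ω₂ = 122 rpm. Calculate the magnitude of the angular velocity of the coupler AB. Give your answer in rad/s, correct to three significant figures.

ω₂ = 12.78 rad/s (from 122 rpm).
Differentiating the loop-closure r₂e^{iθ₂}+r₃e^{iθ₃}=r₁+r₄e^{iθ₄} gives r₂ω₂e^{iθ₂}+r₃ω₃e^{iθ₃}=r₄ω₄e^{iθ₄}.
Eliminating the other unknown: ω₃ = r₂ω₂ sin(θ₄−θ₂) / [r₃ sin(θ₃−θ₄)].
Numerator sine = -0.18738; denominator sine = -0.99297.
Result = 0.1141·12.78·(-0.18738) / (0.2706·(-0.99297)) = +1.0166 rad/s; magnitude 1.0166 rad/s.

1.02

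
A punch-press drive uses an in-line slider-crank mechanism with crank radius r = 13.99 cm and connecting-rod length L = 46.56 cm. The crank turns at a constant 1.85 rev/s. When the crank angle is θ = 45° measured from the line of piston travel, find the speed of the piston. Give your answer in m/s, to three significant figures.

ω = 2π·1.85 = 11.62 rad/s
For an in-line slider-crank, x = r cosθ + √(L² − r² sin²θ), so v = −rω sinθ·[1 + r cosθ/√(L² − r² sin²θ)].
With r = 0.1399 m, L = 0.4656 m, θ = 45°: √(L² − r² sin²θ) = 0.45497 m.
v = −0.1399·11.62·0.70711·[1 + 0.1399·0.70711/0.45497] = -1.3999 m/s.
|v| = 1.3999 m/s.

1.40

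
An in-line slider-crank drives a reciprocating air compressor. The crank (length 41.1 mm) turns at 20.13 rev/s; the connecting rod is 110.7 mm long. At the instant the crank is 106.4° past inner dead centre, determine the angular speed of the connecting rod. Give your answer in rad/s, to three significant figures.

ω = 126.5 rad/s (converted from 20.13 rev/s).
The rod makes angle φ with the slider axis where L sinφ = r sinθ; differentiating, L cosφ·φ̇ = r ω cosθ.
L cosφ = √(L² − r² sin²θ) = 0.10344 m.
|ω_rod| = r ω |cosθ| / √(L² − r² sin²θ) = 0.0411·126.5·0.28234/0.10344 = 14.189 rad/s.

14.2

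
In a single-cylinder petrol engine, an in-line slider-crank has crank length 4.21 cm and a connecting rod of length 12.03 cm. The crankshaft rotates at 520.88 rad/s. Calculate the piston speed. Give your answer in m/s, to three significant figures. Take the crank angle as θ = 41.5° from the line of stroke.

18.4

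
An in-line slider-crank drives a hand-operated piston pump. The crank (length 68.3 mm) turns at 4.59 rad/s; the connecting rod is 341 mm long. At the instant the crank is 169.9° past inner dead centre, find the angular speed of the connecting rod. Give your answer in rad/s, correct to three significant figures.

ω = 4.59 rad/s
The rod makes angle φ with the slider axis where L sinφ = r sinθ; differentiating, L cosφ·φ̇ = r ω cosθ.
L cosφ = √(L² − r² sin²θ) = 0.34079 m.
|ω_rod| = r ω |cosθ| / √(L² − r² sin²θ) = 0.0683·4.59·0.98450/0.34079 = 0.90566 rad/s.

0.906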